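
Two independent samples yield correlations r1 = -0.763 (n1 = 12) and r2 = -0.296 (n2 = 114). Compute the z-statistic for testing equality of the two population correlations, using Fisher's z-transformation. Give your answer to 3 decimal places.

-2.015

Fisher z-transforms: z1 = atanh(-0.763) = -1.003356, z2 = atanh(-0.296) = -0.305130; difference d = -0.698226
Var(d) = 1/9 + 1/111 = 0.1111111 + 0.0090090 = 0.1201201
z = d/√Var(d) = -0.698226 / √0.1201201 = -0.698226 / 0.346583 = -2.015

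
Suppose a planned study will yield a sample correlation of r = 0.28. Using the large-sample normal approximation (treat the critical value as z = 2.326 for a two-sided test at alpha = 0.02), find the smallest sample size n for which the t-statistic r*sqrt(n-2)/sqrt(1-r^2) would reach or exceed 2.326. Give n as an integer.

Need r·√(n−2)/√(1−r²) ≥ 2.326
√(n−2) ≥ 2.326·√(1−0.0784) / 0.28 = 2.326·0.960000 / 0.28 = 7.9749
n−2 ≥ 63.5990  ⇒  n ≥ 65.5990
Smallest integer n = 66

66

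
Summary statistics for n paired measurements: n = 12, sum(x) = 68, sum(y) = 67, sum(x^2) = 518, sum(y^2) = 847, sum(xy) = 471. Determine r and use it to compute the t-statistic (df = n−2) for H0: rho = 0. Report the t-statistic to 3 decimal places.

S_xy = nΣxy − ΣxΣy = 12·471 − 68·67 = 5652 − 4556 = 1096
S_xx = nΣx² − (Σx)² = 12·518 − 68² = 6216 − 4624 = 1592
S_yy = nΣy² − (Σy)² = 12·847 − 67² = 10164 − 4489 = 5675
r = S_xy / √(S_xx·S_yy) = 1096 / √(1592·5675) = 1096 / √9034600 = 1096 / 3005.7611 = 0.3646
t = r·√(n−2)/√(1−r²) = 0.3646·√10 / √(1−0.132933) = 1.152966 / 0.931164 = 1.238

1.238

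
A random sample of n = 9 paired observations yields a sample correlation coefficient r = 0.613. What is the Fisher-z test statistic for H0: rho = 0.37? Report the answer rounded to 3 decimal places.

z_r = atanh(0.613) = 0.713713,  z_0 = atanh(0.37) = 0.388423
SE = 1/√(n−3) = 1/√6 = 0.408248
z = (z_r − z_0)/SE = (0.713713 − 0.388423) / 0.408248 = 0.325290 / 0.408248 = 0.797

0.797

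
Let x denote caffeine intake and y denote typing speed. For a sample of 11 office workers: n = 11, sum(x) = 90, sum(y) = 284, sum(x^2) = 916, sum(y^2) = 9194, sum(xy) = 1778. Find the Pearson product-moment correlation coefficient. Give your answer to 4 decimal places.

-0.9435

Numerator: nΣxy − (Σx)(Σy) = 11·1778 − (90)(284) = -6002
Denominator: √[(nΣx²−(Σx)²)(nΣy²−(Σy)²)]
  nΣx²−(Σx)² = 11·916 − 8100 = 1976;  nΣy²−(Σy)² = 11·9194 − 80656 = 20478
  √(1976·20478) = √40464528 = 6361.1735
r = -6002 / 6361.1735 = -0.9435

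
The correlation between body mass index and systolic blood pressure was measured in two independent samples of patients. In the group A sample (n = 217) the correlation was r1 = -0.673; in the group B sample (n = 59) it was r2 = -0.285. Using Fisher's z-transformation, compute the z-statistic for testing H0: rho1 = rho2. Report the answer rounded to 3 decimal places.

z1 = atanh(-0.673) = -0.816207,  z2 = atanh(-0.285) = -0.293116
SE = √(1/(n1−3) + 1/(n2−3)) = √(1/214 + 1/56) = √(0.0046729 + 0.0178571) = √0.0225300 = 0.150100
z = (z1 − z2)/SE = (-0.816207 − (-0.293116)) / 0.150100 = -0.523091 / 0.150100 = -3.485

-3.485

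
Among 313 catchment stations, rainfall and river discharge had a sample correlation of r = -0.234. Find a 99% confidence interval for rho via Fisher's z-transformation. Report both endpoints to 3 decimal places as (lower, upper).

(-0.367, -0.092)

Fisher z: z_r = atanh(r) = ½·ln((1+(-0.234))/(1−(-0.234))) = -0.238417
SE(z) = 1/√(n−3) = 1/√310 = 0.056796
99% ⇒ z* = 2.576; margin = 2.576·0.056796 = 0.146306
CI on z-scale: (-0.384723, -0.092111)
Back-transform: tanh(-0.384723) = -0.366802, tanh(-0.092111) = -0.091851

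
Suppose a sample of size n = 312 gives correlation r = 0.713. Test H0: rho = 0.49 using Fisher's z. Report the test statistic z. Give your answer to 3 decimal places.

Fisher z: atanh(0.713) = 0.893260, atanh(0.49) = 0.536060
z = (z_r − z_0)·√(n−3) = (0.893260 − 0.536060)·√309 = 0.357200 · 17.578396 = 6.279

6.279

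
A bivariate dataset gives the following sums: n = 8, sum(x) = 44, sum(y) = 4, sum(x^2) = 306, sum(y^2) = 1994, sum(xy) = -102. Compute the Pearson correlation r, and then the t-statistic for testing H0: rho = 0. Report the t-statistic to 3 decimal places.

Numerator: nΣxy − (Σx)(Σy) = 8·(-102) − (44)(4) = -992
Denominator: √[(nΣx²−(Σx)²)(nΣy²−(Σy)²)]
  nΣx²−(Σx)² = 8·306 − 1936 = 512;  nΣy²−(Σy)² = 8·1994 − 16 = 15936
  √(512·15936) = √8159232 = 2856.4369
r = -992 / 2856.4369 = -0.3473
t = r·√(n−2)/√(1−r²) = -0.3473·√6 / √(1−0.120617) = -0.850708 / 0.937754 = -0.907

-0.907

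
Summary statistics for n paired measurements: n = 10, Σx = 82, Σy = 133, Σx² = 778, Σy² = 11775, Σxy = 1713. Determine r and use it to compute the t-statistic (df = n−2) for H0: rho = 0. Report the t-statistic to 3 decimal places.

Numerator: nΣxy − (Σx)(Σy) = 10·1713 − (82)(133) = 6224
Denominator: √[(nΣx²−(Σx)²)(nΣy²−(Σy)²)]
  nΣx²−(Σx)² = 10·778 − 6724 = 1056;  nΣy²−(Σy)² = 10·11775 − 17689 = 100061
  √(1056·100061) = √105664416 = 10279.3198
r = 6224 / 10279.3198 = 0.6055
t = r·√(n−2)/√(1−r²) = 0.6055·√8 / √(1−0.366630) = 1.712613 / 0.795845 = 2.152

2.152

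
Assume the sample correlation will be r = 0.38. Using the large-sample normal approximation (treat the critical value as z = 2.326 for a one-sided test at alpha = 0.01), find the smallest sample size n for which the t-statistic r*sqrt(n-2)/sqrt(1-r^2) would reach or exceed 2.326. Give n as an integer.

Need r·√(n−2)/√(1−r²) ≥ 2.326
√(n−2) ≥ 2.326·√(1−0.1444) / 0.38 = 2.326·0.924986 / 0.38 = 5.6619
n−2 ≥ 32.0571  ⇒  n ≥ 34.0571
Smallest integer n = 35

35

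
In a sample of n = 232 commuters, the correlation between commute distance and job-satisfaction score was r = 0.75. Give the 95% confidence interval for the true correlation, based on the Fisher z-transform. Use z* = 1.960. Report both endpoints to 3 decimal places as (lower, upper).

(0.688, 0.801)

Fisher z: z_r = atanh(r) = ½·ln((1+0.75)/(1−0.75)) = 0.972955
SE(z) = 1/√(n−3) = 1/√229 = 0.066082
95% ⇒ z* = 1.960; margin = 1.960·0.066082 = 0.129521
CI on z-scale: (0.843434, 1.102476)
Back-transform: tanh(0.843434) = 0.687624, tanh(1.102476) = 0.801387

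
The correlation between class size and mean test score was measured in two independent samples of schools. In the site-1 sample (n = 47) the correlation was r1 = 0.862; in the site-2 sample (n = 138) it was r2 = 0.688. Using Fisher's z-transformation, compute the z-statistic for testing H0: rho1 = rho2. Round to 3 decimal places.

z1 = atanh(0.862) = 1.301076,  z2 = atanh(0.688) = 0.844148
SE = √(1/(n1−3) + 1/(n2−3)) = √(1/44 + 1/135) = √(0.0227273 + 0.0074074) = √0.0301347 = 0.173593
z = (z1 − z2)/SE = (1.301076 − 0.844148) / 0.173593 = 0.456928 / 0.173593 = 2.632

2.632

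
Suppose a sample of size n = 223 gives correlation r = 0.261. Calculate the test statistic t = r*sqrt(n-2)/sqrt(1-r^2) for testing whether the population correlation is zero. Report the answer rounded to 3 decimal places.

4.019

1 − r² = 1 − 0.068121 = 0.931879;  √(1−r²) = 0.965339
√(n−2) = √221 = 14.866069
t = r·√(n−2)/√(1−r²) = 0.261 · 14.866069 / 0.965339 = 4.019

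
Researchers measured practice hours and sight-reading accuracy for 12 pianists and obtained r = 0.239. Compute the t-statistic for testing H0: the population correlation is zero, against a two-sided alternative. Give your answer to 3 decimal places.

0.778

t = r·√(n−2) / √(1−r²) with r = 0.239, n = 12
  = 0.239·√10 / √(1 − 0.057121)
  = 0.239·3.162278 / 0.971020
  = 0.755784 / 0.971020 = 0.778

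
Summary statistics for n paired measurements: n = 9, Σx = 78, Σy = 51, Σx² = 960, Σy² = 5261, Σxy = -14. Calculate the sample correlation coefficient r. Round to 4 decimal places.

-0.3837

Numerator: nΣxy − (Σx)(Σy) = 9·(-14) − (78)(51) = -4104
Denominator: √[(nΣx²−(Σx)²)(nΣy²−(Σy)²)]
  nΣx²−(Σx)² = 9·960 − 6084 = 2556;  nΣy²−(Σy)² = 9·5261 − 2601 = 44748
  √(2556·44748) = √114375888 = 10694.6663
r = -4104 / 10694.6663 = -0.3837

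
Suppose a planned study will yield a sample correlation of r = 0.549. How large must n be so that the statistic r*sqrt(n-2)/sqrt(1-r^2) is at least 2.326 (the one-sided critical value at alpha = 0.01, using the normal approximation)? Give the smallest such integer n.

15

r√(n−2)/√(1−r²) ≥ 2.326  ⇔  n−2 ≥ (2.326)²·(1−r²)/r²
(1−r²)/r² = (1−0.301401)/0.301401 = 2.3178
n ≥ 2 + 5.410276·2.3178 = 2 + 12.5399 = 14.5399
⌈14.5399⌉ = 15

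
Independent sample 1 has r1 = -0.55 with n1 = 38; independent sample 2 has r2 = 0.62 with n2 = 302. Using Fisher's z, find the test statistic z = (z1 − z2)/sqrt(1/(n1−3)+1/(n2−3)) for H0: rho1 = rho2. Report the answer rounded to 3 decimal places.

z1 = atanh(-0.55) = -0.618381,  z2 = atanh(0.62) = 0.725005
SE = √(1/(n1−3) + 1/(n2−3)) = √(1/35 + 1/299) = √(0.0285714 + 0.0033445) = √0.0319159 = 0.178650
z = (z1 − z2)/SE = (-0.618381 − 0.725005) / 0.178650 = -1.343386 / 0.178650 = -7.520

-7.520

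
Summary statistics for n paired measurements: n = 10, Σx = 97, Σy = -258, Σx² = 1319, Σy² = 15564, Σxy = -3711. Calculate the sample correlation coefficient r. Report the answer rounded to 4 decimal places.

Numerator: nΣxy − (Σx)(Σy) = 10·(-3711) − (97)(-258) = -12084
Denominator: √[(nΣx²−(Σx)²)(nΣy²−(Σy)²)]
  nΣx²−(Σx)² = 10·1319 − 9409 = 3781;  nΣy²−(Σy)² = 10·15564 − 66564 = 89076
  √(3781·89076) = √336796356 = 18352.0123
r = -12084 / 18352.0123 = -0.6585

-0.6585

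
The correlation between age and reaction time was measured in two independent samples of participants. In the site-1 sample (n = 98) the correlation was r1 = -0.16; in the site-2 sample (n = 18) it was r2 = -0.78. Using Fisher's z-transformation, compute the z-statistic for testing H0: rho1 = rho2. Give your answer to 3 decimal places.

3.182

z1 = atanh(-0.16) = -0.161387,  z2 = atanh(-0.78) = -1.045371
SE = √(1/(n1−3) + 1/(n2−3)) = √(1/95 + 1/15) = √(0.0105263 + 0.0666667) = √0.0771930 = 0.277836
z = (z1 − z2)/SE = (-0.161387 − (-1.045371)) / 0.277836 = 0.883984 / 0.277836 = 3.182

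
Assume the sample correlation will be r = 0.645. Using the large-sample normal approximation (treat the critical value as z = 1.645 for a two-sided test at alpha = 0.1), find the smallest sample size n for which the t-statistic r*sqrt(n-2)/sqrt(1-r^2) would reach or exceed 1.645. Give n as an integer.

r√(n−2)/√(1−r²) ≥ 1.645  ⇔  n−2 ≥ (1.645)²·(1−r²)/r²
(1−r²)/r² = (1−0.416025)/0.416025 = 1.4037
n ≥ 2 + 2.706025·1.4037 = 2 + 3.7984 = 5.7984
⌈5.7984⌉ = 6

6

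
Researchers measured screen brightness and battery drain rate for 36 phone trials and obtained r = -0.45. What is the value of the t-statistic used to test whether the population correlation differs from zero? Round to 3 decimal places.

t = r·√(n−2) / √(1−r²) with r = -0.45, n = 36
  = -0.45·√34 / √(1 − 0.2025)
  = -0.45·5.830952 / 0.893029
  = -2.623928 / 0.893029 = -2.938

-2.938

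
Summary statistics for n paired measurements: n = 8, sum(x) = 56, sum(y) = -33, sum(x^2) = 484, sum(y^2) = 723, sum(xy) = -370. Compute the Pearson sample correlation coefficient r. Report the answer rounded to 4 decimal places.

-0.5982

Numerator: nΣxy − (Σx)(Σy) = 8·(-370) − (56)(-33) = -1112
Denominator: √[(nΣx²−(Σx)²)(nΣy²−(Σy)²)]
  nΣx²−(Σx)² = 8·484 − 3136 = 736;  nΣy²−(Σy)² = 8·723 − 1089 = 4695
  √(736·4695) = √3455520 = 1858.9029
r = -1112 / 1858.9029 = -0.5982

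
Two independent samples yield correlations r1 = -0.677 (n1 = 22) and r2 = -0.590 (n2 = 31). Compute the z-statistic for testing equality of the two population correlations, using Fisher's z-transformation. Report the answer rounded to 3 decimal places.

z1 = atanh(-0.677) = -0.823555,  z2 = atanh(-0.590) = -0.677666
SE = √(1/(n1−3) + 1/(n2−3)) = √(1/19 + 1/28) = √(0.0526316 + 0.0357143) = √0.0883459 = 0.297230
z = (z1 − z2)/SE = (-0.823555 − (-0.677666)) / 0.297230 = -0.145889 / 0.297230 = -0.491

-0.491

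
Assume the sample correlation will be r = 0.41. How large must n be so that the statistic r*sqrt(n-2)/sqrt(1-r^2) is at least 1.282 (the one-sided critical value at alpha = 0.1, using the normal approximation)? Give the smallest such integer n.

11

r√(n−2)/√(1−r²) ≥ 1.282  ⇔  n−2 ≥ (1.282)²·(1−r²)/r²
(1−r²)/r² = (1−0.1681)/0.1681 = 4.9488
n ≥ 2 + 1.643524·4.9488 = 2 + 8.1335 = 10.1335
⌈10.1335⌉ = 11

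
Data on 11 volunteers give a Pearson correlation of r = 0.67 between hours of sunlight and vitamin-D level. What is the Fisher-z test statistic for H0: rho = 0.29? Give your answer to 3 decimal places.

z_r = atanh(0.67) = 0.810743,  z_0 = atanh(0.29) = 0.298566
SE = 1/√(n−3) = 1/√8 = 0.353553
z = (z_r − z_0)/SE = (0.810743 − 0.298566) / 0.353553 = 0.512177 / 0.353553 = 1.449

1.449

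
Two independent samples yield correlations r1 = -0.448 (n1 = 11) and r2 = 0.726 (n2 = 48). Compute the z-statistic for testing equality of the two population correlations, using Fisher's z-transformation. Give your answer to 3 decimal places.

Fisher z-transforms: z1 = atanh(-0.448) = -0.482195, z2 = atanh(0.726) = 0.920217; difference d = -1.402412
Var(d) = 1/8 + 1/45 = 0.1250000 + 0.0222222 = 0.1472222
z = d/√Var(d) = -1.402412 / √0.1472222 = -1.402412 / 0.383695 = -3.655

-3.655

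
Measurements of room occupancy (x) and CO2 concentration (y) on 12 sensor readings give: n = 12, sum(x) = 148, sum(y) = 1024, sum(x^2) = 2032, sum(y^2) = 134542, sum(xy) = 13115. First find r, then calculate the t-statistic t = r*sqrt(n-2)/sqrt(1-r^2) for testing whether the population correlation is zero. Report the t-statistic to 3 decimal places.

0.498

S_xy = nΣxy − ΣxΣy = 12·13115 − 148·1024 = 157380 − 151552 = 5828
S_xx = nΣx² − (Σx)² = 12·2032 − 148² = 24384 − 21904 = 2480
S_yy = nΣy² − (Σy)² = 12·134542 − 1024² = 1614504 − 1048576 = 565928
r = S_xy / √(S_xx·S_yy) = 5828 / √(2480·565928) = 5828 / √1403501440 = 5828 / 37463.3346 = 0.1556
t = r·√(n−2)/√(1−r²) = 0.1556·√10 / √(1−0.024211) = 0.492050 / 0.987820 = 0.498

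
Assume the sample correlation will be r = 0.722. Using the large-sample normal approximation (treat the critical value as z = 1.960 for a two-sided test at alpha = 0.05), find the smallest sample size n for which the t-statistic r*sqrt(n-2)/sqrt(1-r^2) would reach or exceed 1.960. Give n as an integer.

Need r·√(n−2)/√(1−r²) ≥ 1.960
√(n−2) ≥ 1.960·√(1−0.521284) / 0.722 = 1.960·0.691893 / 0.722 = 1.8783
n−2 ≥ 3.5280  ⇒  n ≥ 5.5280
Smallest integer n = 6

6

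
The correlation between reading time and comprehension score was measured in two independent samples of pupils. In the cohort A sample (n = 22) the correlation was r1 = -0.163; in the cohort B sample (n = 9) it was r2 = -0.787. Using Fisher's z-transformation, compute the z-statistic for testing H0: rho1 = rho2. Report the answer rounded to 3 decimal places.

1.920

z1 = atanh(-0.163) = -0.164467,  z2 = atanh(-0.787) = -1.063501
SE = √(1/(n1−3) + 1/(n2−3)) = √(1/19 + 1/6) = √(0.0526316 + 0.1666667) = √0.2192983 = 0.468293
z = (z1 − z2)/SE = (-0.164467 − (-1.063501)) / 0.468293 = 0.899034 / 0.468293 = 1.920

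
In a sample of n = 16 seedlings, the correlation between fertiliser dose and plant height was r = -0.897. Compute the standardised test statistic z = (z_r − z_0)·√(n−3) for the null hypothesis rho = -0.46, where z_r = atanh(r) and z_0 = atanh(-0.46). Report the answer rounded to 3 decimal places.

z_r = atanh(-0.897) = -1.456650,  z_0 = atanh(-0.46) = -0.497311
SE = 1/√(n−3) = 1/√13 = 0.277350
z = (z_r − z_0)/SE = (-1.456650 − (-0.497311)) / 0.277350 = -0.959339 / 0.277350 = -3.459

-3.459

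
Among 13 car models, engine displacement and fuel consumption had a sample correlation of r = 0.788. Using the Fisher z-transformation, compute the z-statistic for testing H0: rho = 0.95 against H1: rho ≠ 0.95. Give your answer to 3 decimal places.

-2.421

z_r = atanh(0.788) = 1.066133,  z_0 = atanh(0.95) = 1.831781
SE = 1/√(n−3) = 1/√10 = 0.316228
z = (z_r − z_0)/SE = (1.066133 − 1.831781) / 0.316228 = -0.765648 / 0.316228 = -2.421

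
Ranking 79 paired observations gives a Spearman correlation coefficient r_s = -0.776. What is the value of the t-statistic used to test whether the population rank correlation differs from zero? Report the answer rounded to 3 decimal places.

-10.796

t = r_s·√(n−2) / √(1−r_s²) with r_s = -0.776, n = 79
  = -0.776·√77 / √(1 − 0.602176)
  = -0.776·8.774964 / 0.630733
  = -6.809372 / 0.630733 = -10.796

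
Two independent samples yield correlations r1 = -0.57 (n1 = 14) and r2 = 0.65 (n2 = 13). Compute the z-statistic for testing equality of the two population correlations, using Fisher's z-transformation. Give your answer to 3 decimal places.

Fisher z-transforms: z1 = atanh(-0.57) = -0.647523, z2 = atanh(0.65) = 0.775299; difference d = -1.422822
Var(d) = 1/11 + 1/10 = 0.0909091 + 0.1000000 = 0.1909091
z = d/√Var(d) = -1.422822 / √0.1909091 = -1.422822 / 0.436931 = -3.256

-3.256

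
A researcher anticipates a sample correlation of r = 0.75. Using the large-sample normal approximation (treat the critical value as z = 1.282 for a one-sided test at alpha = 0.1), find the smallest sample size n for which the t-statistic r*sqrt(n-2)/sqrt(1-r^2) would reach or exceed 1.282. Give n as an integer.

Need r·√(n−2)/√(1−r²) ≥ 1.282
√(n−2) ≥ 1.282·√(1−0.5625) / 0.75 = 1.282·0.661438 / 0.75 = 1.1306
n−2 ≥ 1.2783  ⇒  n ≥ 3.2783
Smallest integer n = 4

4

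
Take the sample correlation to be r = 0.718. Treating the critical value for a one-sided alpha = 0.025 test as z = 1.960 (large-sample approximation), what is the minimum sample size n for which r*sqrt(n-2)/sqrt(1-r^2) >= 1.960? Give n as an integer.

r√(n−2)/√(1−r²) ≥ 1.960  ⇔  n−2 ≥ (1.960)²·(1−r²)/r²
(1−r²)/r² = (1−0.515524)/0.515524 = 0.9398
n ≥ 2 + 3.8416·0.9398 = 2 + 3.6103 = 5.6103
⌈5.6103⌉ = 6

6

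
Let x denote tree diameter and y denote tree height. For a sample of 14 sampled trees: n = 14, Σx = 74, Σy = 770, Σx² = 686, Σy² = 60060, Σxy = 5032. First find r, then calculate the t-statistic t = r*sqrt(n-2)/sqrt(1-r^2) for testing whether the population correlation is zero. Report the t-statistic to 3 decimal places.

Numerator: nΣxy − (Σx)(Σy) = 14·5032 − (74)(770) = 13468
Denominator: √[(nΣx²−(Σx)²)(nΣy²−(Σy)²)]
  nΣx²−(Σx)² = 14·686 − 5476 = 4128;  nΣy²−(Σy)² = 14·60060 − 592900 = 247940
  √(4128·247940) = √1023496320 = 31992.1290
r = 13468 / 31992.1290 = 0.4210
t = r·√(n−2)/√(1−r²) = 0.4210·√12 / √(1−0.177241) = 1.458387 / 0.907061 = 1.608

1.608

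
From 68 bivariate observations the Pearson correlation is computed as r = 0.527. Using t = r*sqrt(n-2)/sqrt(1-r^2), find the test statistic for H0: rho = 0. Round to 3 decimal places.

1 − r² = 1 − 0.277729 = 0.722271;  √(1−r²) = 0.849865
√(n−2) = √66 = 8.124038
t = r·√(n−2)/√(1−r²) = 0.527 · 8.124038 / 0.849865 = 5.038

5.038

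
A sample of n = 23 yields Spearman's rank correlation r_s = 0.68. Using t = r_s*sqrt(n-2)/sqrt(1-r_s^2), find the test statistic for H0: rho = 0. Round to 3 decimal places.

t = r_s·√(n−2) / √(1−r_s²) with r_s = 0.68, n = 23
  = 0.68·√21 / √(1 − 0.4624)
  = 0.68·4.582576 / 0.733212
  = 3.116152 / 0.733212 = 4.250

4.250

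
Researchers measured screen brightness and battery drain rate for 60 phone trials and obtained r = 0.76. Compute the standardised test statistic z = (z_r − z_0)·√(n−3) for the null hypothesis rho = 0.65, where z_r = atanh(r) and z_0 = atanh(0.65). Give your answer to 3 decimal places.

1.668

z_r = atanh(0.76) = 0.996215,  z_0 = atanh(0.65) = 0.775299
SE = 1/√(n−3) = 1/√57 = 0.132453
z = (z_r − z_0)/SE = (0.996215 − 0.775299) / 0.132453 = 0.220916 / 0.132453 = 1.668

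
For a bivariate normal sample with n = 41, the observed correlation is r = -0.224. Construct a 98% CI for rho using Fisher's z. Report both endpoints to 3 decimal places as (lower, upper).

(-0.541, 0.148)

Fisher z: z_r = atanh(r) = ½·ln((1+(-0.224))/(1−(-0.224))) = -0.227863
SE(z) = 1/√(n−3) = 1/√38 = 0.162221
98% ⇒ z* = 2.326; margin = 2.326·0.162221 = 0.377326
CI on z-scale: (-0.605189, 0.149463)
Back-transform: tanh(-0.605189) = -0.540732, tanh(0.149463) = 0.148360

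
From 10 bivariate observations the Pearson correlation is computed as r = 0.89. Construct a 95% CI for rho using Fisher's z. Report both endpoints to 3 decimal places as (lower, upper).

(0.592, 0.974)

Fisher z: z_r = atanh(r) = ½·ln((1+0.89)/(1−0.89)) = 1.421926
SE(z) = 1/√(n−3) = 1/√7 = 0.377964
95% ⇒ z* = 1.960; margin = 1.960·0.377964 = 0.740809
CI on z-scale: (0.681117, 2.162735)
Back-transform: tanh(0.681117) = 0.592245, tanh(2.162735) = 0.973891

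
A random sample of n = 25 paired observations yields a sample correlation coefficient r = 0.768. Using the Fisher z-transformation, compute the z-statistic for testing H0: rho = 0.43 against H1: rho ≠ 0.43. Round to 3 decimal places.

2.606

z_r = atanh(0.768) = 1.015433,  z_0 = atanh(0.43) = 0.459897
SE = 1/√(n−3) = 1/√22 = 0.213201
z = (z_r − z_0)/SE = (1.015433 − 0.459897) / 0.213201 = 0.555536 / 0.213201 = 2.606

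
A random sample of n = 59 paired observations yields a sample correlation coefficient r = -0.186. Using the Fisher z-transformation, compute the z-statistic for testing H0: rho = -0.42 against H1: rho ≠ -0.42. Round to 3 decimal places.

z_r = atanh(-0.186) = -0.188191,  z_0 = atanh(-0.42) = -0.447692
SE = 1/√(n−3) = 1/√56 = 0.133631
z = (z_r − z_0)/SE = (-0.188191 − (-0.447692)) / 0.133631 = 0.259501 / 0.133631 = 1.942

1.942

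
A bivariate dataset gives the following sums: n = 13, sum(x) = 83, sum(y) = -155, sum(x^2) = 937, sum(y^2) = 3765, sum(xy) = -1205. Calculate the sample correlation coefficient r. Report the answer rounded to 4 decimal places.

Numerator: nΣxy − (Σx)(Σy) = 13·(-1205) − (83)(-155) = -2800
Denominator: √[(nΣx²−(Σx)²)(nΣy²−(Σy)²)]
  nΣx²−(Σx)² = 13·937 − 6889 = 5292;  nΣy²−(Σy)² = 13·3765 − 24025 = 24920
  √(5292·24920) = √131876640 = 11483.7555
r = -2800 / 11483.7555 = -0.2438

-0.2438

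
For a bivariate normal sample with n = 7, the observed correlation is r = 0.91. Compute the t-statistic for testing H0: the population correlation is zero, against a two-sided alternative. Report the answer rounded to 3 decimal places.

1 − r² = 1 − 0.8281 = 0.1719;  √(1−r²) = 0.414608
√(n−2) = √5 = 2.236068
t = r·√(n−2)/√(1−r²) = 0.91 · 2.236068 / 0.414608 = 4.908

4.908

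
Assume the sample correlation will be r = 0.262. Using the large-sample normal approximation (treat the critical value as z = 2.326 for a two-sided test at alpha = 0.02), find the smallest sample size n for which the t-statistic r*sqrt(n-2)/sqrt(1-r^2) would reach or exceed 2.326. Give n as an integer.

76

Need r·√(n−2)/√(1−r²) ≥ 2.326
√(n−2) ≥ 2.326·√(1−0.068644) / 0.262 = 2.326·0.965068 / 0.262 = 8.5677
n−2 ≥ 73.4055  ⇒  n ≥ 75.4055
Smallest integer n = 76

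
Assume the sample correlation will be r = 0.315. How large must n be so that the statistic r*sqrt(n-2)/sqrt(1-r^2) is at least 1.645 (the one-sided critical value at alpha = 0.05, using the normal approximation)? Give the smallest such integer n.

r√(n−2)/√(1−r²) ≥ 1.645  ⇔  n−2 ≥ (1.645)²·(1−r²)/r²
(1−r²)/r² = (1−0.099225)/0.099225 = 9.0781
n ≥ 2 + 2.706025·9.0781 = 2 + 24.5656 = 26.5656
⌈26.5656⌉ = 27

27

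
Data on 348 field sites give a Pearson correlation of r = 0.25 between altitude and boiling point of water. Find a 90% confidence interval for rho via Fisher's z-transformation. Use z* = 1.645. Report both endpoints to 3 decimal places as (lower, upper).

Fisher z: z_r = atanh(r) = ½·ln((1+0.25)/(1−0.25)) = 0.255413
SE(z) = 1/√(n−3) = 1/√345 = 0.053838
90% ⇒ z* = 1.645; margin = 1.645·0.053838 = 0.088564
CI on z-scale: (0.166849, 0.343977)
Back-transform: tanh(0.166849) = 0.165318, tanh(0.343977) = 0.331023

(0.165, 0.331)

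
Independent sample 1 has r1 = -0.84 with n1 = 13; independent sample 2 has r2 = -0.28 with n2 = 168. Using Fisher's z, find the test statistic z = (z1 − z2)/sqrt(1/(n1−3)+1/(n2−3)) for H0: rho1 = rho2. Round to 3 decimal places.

-2.866

z1 = atanh(-0.84) = -1.221174,  z2 = atanh(-0.28) = -0.287682
SE = √(1/(n1−3) + 1/(n2−3)) = √(1/10 + 1/165) = √(0.1000000 + 0.0060606) = √0.1060606 = 0.325669
z = (z1 − z2)/SE = (-1.221174 − (-0.287682)) / 0.325669 = -0.933492 / 0.325669 = -2.866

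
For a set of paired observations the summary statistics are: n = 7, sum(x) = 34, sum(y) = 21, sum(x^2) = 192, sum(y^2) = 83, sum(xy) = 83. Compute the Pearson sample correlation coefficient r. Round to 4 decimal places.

Numerator: nΣxy − (Σx)(Σy) = 7·83 − (34)(21) = -133
Denominator: √[(nΣx²−(Σx)²)(nΣy²−(Σy)²)]
  nΣx²−(Σx)² = 7·192 − 1156 = 188;  nΣy²−(Σy)² = 7·83 − 441 = 140
  √(188·140) = √26320 = 162.2344
r = -133 / 162.2344 = -0.8198

-0.8198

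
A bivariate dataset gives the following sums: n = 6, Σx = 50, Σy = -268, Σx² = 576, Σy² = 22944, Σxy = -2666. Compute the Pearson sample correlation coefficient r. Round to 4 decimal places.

-0.3272

Numerator: nΣxy − (Σx)(Σy) = 6·(-2666) − (50)(-268) = -2596
Denominator: √[(nΣx²−(Σx)²)(nΣy²−(Σy)²)]
  nΣx²−(Σx)² = 6·576 − 2500 = 956;  nΣy²−(Σy)² = 6·22944 − 71824 = 65840
  √(956·65840) = √62943040 = 7933.6650
r = -2596 / 7933.6650 = -0.3272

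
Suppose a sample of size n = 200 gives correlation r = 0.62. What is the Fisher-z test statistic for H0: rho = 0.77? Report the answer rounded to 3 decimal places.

-4.145

z_r = atanh(0.62) = 0.725005,  z_0 = atanh(0.77) = 1.020328
SE = 1/√(n−3) = 1/√197 = 0.071247
z = (z_r − z_0)/SE = (0.725005 − 1.020328) / 0.071247 = -0.295323 / 0.071247 = -4.145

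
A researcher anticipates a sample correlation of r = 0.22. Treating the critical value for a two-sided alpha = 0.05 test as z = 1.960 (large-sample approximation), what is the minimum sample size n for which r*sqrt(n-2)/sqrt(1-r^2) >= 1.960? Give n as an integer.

78

r√(n−2)/√(1−r²) ≥ 1.960  ⇔  n−2 ≥ (1.960)²·(1−r²)/r²
(1−r²)/r² = (1−0.0484)/0.0484 = 19.6612
n ≥ 2 + 3.8416·19.6612 = 2 + 75.5305 = 77.5305
⌈77.5305⌉ = 78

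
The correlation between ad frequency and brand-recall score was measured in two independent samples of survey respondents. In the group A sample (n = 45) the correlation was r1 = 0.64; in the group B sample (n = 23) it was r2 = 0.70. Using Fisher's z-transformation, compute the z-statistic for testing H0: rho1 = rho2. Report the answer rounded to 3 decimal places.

-0.402

Fisher z-transforms: z1 = atanh(0.64) = 0.758174, z2 = atanh(0.70) = 0.867301; difference d = -0.109127
Var(d) = 1/42 + 1/20 = 0.0238095 + 0.0500000 = 0.0738095
z = d/√Var(d) = -0.109127 / √0.0738095 = -0.109127 / 0.271679 = -0.402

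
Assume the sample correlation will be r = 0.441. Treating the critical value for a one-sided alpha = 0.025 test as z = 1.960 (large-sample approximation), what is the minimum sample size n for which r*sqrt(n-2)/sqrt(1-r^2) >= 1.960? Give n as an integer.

18

Need r·√(n−2)/√(1−r²) ≥ 1.960
√(n−2) ≥ 1.960·√(1−0.194481) / 0.441 = 1.960·0.897507 / 0.441 = 3.9889
n−2 ≥ 15.9113  ⇒  n ≥ 17.9113
Smallest integer n = 18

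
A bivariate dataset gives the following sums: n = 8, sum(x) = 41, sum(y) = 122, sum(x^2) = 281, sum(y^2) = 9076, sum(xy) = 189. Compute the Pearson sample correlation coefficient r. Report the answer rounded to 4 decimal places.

Numerator: nΣxy − (Σx)(Σy) = 8·189 − (41)(122) = -3490
Denominator: √[(nΣx²−(Σx)²)(nΣy²−(Σy)²)]
  nΣx²−(Σx)² = 8·281 − 1681 = 567;  nΣy²−(Σy)² = 8·9076 − 14884 = 57724
  √(567·57724) = √32729508 = 5720.9709
r = -3490 / 5720.9709 = -0.6100

-0.6100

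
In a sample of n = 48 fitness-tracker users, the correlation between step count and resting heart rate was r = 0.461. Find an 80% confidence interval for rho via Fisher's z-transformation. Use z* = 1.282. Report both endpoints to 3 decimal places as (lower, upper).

(0.298, 0.598)

Fisher z: z_r = atanh(r) = ½·ln((1+0.461)/(1−0.461)) = 0.498580
SE(z) = 1/√(n−3) = 1/√45 = 0.149071
80% ⇒ z* = 1.282; margin = 1.282·0.149071 = 0.191109
CI on z-scale: (0.307471, 0.689689)
Back-transform: tanh(0.307471) = 0.298135, tanh(0.689689) = 0.597782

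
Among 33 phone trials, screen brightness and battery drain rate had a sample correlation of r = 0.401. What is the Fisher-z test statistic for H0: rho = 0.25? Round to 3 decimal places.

Fisher z: atanh(0.401) = 0.424840, atanh(0.25) = 0.255413
z = (z_r − z_0)·√(n−3) = (0.424840 − 0.255413)·√30 = 0.169427 · 5.477226 = 0.928

0.928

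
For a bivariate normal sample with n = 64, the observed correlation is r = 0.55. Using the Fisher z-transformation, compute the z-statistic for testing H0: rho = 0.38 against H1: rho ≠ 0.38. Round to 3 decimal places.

z_r = atanh(0.55) = 0.618381,  z_0 = atanh(0.38) = 0.400060
SE = 1/√(n−3) = 1/√61 = 0.128037
z = (z_r − z_0)/SE = (0.618381 − 0.400060) / 0.128037 = 0.218321 / 0.128037 = 1.705

1.705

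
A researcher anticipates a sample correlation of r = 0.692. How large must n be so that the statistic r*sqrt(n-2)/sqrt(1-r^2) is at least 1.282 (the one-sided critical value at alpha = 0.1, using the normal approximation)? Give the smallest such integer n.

4

r√(n−2)/√(1−r²) ≥ 1.282  ⇔  n−2 ≥ (1.282)²·(1−r²)/r²
(1−r²)/r² = (1−0.478864)/0.478864 = 1.0883
n ≥ 2 + 1.643524·1.0883 = 2 + 1.7886 = 3.7886
⌈3.7886⌉ = 4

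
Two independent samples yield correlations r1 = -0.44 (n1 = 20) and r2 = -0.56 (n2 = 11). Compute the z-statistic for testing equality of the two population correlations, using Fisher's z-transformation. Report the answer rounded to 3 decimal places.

0.375

z1 = atanh(-0.44) = -0.472231,  z2 = atanh(-0.56) = -0.632833
SE = √(1/(n1−3) + 1/(n2−3)) = √(1/17 + 1/8) = √(0.0588235 + 0.1250000) = √0.1838235 = 0.428746
z = (z1 − z2)/SE = (-0.472231 − (-0.632833)) / 0.428746 = 0.160602 / 0.428746 = 0.375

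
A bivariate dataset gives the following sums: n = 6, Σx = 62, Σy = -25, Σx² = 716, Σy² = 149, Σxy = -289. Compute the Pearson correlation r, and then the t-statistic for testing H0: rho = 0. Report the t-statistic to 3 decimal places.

Numerator: nΣxy − (Σx)(Σy) = 6·(-289) − (62)(-25) = -184
Denominator: √[(nΣx²−(Σx)²)(nΣy²−(Σy)²)]
  nΣx²−(Σx)² = 6·716 − 3844 = 452;  nΣy²−(Σy)² = 6·149 − 625 = 269
  √(452·269) = √121588 = 348.6947
r = -184 / 348.6947 = -0.5277
t = r·√(n−2)/√(1−r²) = -0.5277·√4 / √(1−0.278467) = -1.055400 / 0.849431 = -1.242

-1.242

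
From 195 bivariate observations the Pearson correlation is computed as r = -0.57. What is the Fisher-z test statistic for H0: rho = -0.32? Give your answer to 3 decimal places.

z_r = atanh(-0.57) = -0.647523,  z_0 = atanh(-0.32) = -0.331647
SE = 1/√(n−3) = 1/√192 = 0.072169
z = (z_r − z_0)/SE = (-0.647523 − (-0.331647)) / 0.072169 = -0.315876 / 0.072169 = -4.377

-4.377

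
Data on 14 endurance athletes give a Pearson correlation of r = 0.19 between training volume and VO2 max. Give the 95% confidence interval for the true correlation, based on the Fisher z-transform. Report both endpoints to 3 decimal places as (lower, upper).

Fisher z: z_r = atanh(r) = ½·ln((1+0.19)/(1−0.19)) = 0.192337
SE(z) = 1/√(n−3) = 1/√11 = 0.301511
95% ⇒ z* = 1.960; margin = 1.960·0.301511 = 0.590962
CI on z-scale: (-0.398625, 0.783299)
Back-transform: tanh(-0.398625) = -0.378772, tanh(0.783299) = 0.654596

(-0.379, 0.655)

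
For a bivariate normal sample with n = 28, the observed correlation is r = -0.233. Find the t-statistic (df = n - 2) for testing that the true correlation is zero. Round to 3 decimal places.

-1.222

1 − r² = 1 − 0.054289 = 0.945711;  √(1−r²) = 0.972477
√(n−2) = √26 = 5.099020
t = r·√(n−2)/√(1−r²) = -0.233 · 5.099020 / 0.972477 = -1.222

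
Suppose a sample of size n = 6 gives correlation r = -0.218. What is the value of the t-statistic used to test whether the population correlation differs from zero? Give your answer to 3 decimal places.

t = r·√(n−2) / √(1−r²) with r = -0.218, n = 6
  = -0.218·√4 / √(1 − 0.047524)
  = -0.218·2.000000 / 0.975949
  = -0.436000 / 0.975949 = -0.447

-0.447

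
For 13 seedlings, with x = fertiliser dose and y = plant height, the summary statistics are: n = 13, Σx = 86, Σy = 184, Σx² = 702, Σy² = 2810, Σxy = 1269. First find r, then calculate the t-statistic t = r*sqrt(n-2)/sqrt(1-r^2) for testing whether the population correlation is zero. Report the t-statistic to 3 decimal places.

S_xy = nΣxy − ΣxΣy = 13·1269 − 86·184 = 16497 − 15824 = 673
S_xx = nΣx² − (Σx)² = 13·702 − 86² = 9126 − 7396 = 1730
S_yy = nΣy² − (Σy)² = 13·2810 − 184² = 36530 − 33856 = 2674
r = S_xy / √(S_xx·S_yy) = 673 / √(1730·2674) = 673 / √4626020 = 673 / 2150.8184 = 0.3129
t = r·√(n−2)/√(1−r²) = 0.3129·√11 / √(1−0.097906) = 1.037772 / 0.949786 = 1.093

1.093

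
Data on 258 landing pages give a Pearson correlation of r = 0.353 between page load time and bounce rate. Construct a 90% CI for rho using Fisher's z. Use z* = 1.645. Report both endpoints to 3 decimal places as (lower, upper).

Fisher z: z_r = atanh(r) = ½·ln((1+0.353)/(1−0.353)) = 0.368867
SE(z) = 1/√(n−3) = 1/√255 = 0.062622
90% ⇒ z* = 1.645; margin = 1.645·0.062622 = 0.103013
CI on z-scale: (0.265854, 0.471880)
Back-transform: tanh(0.265854) = 0.259763, tanh(0.471880) = 0.439717

(0.260, 0.440)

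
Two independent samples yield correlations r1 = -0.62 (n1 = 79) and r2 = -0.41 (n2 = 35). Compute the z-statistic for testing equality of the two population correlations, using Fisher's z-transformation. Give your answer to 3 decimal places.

-1.373

Fisher z-transforms: z1 = atanh(-0.62) = -0.725005, z2 = atanh(-0.41) = -0.435611; difference d = -0.289394
Var(d) = 1/76 + 1/32 = 0.0131579 + 0.0312500 = 0.0444079
z = d/√Var(d) = -0.289394 / √0.0444079 = -0.289394 / 0.210732 = -1.373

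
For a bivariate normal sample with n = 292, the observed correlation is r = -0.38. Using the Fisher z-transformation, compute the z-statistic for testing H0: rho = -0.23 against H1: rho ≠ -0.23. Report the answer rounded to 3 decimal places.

-2.820

z_r = atanh(-0.38) = -0.400060,  z_0 = atanh(-0.23) = -0.234189
SE = 1/√(n−3) = 1/√289 = 0.058824
z = (z_r − z_0)/SE = (-0.400060 − (-0.234189)) / 0.058824 = -0.165871 / 0.058824 = -2.820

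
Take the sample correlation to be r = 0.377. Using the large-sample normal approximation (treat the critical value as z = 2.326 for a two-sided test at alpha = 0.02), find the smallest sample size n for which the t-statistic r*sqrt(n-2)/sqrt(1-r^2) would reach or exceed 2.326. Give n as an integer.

r√(n−2)/√(1−r²) ≥ 2.326  ⇔  n−2 ≥ (2.326)²·(1−r²)/r²
(1−r²)/r² = (1−0.142129)/0.142129 = 6.0359
n ≥ 2 + 5.410276·6.0359 = 2 + 32.6559 = 34.6559
⌈34.6559⌉ = 35

35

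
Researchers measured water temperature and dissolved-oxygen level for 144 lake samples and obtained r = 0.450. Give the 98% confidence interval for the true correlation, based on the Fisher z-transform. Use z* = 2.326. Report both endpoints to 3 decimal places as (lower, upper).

z_r = atanh(0.450) = 0.484700;  SE = 1/√(n−3) = 1/√141 = 0.084215
z-limits: 0.484700 ± 2.326·0.084215 = 0.484700 ± 0.195884 = [0.288816, 0.680584]
ρ-limits: (tanh 0.288816, tanh 0.680584) = (0.281, 0.592)

(0.281, 0.592)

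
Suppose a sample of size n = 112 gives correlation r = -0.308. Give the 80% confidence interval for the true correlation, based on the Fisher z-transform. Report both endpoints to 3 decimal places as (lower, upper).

(-0.415, -0.193)

z_r = atanh(-0.308) = -0.318334;  SE = 1/√(n−3) = 1/√109 = 0.095783
z-limits: -0.318334 ± 1.282·0.095783 = -0.318334 ± 0.122794 = [-0.441128, -0.195540]
ρ-limits: (tanh -0.441128, tanh -0.195540) = (-0.415, -0.193)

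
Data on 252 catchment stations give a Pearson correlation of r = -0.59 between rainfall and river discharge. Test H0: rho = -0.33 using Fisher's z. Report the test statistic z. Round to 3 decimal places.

-5.284

z_r = atanh(-0.59) = -0.677666,  z_0 = atanh(-0.33) = -0.342828
SE = 1/√(n−3) = 1/√249 = 0.063372
z = (z_r − z_0)/SE = (-0.677666 − (-0.342828)) / 0.063372 = -0.334838 / 0.063372 = -5.284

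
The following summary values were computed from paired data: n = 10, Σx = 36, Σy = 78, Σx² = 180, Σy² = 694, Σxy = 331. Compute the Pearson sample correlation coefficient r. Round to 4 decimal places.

0.7643

S_xy = nΣxy − ΣxΣy = 10·331 − 36·78 = 3310 − 2808 = 502
S_xx = nΣx² − (Σx)² = 10·180 − 36² = 1800 − 1296 = 504
S_yy = nΣy² − (Σy)² = 10·694 − 78² = 6940 − 6084 = 856
r = S_xy / √(S_xx·S_yy) = 502 / √(504·856) = 502 / √431424 = 502 / 656.8287 = 0.7643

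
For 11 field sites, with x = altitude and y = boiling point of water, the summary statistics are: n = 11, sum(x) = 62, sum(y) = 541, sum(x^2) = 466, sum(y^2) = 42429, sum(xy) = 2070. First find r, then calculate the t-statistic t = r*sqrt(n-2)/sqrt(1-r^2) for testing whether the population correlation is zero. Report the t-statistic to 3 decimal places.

-3.123

Numerator: nΣxy − (Σx)(Σy) = 11·2070 − (62)(541) = -10772
Denominator: √[(nΣx²−(Σx)²)(nΣy²−(Σy)²)]
  nΣx²−(Σx)² = 11·466 − 3844 = 1282;  nΣy²−(Σy)² = 11·42429 − 292681 = 174038
  √(1282·174038) = √223116716 = 14937.0920
r = -10772 / 14937.0920 = -0.7212
t = r·√(n−2)/√(1−r²) = -0.7212·√9 / √(1−0.520129) = -2.163600 / 0.692727 = -3.123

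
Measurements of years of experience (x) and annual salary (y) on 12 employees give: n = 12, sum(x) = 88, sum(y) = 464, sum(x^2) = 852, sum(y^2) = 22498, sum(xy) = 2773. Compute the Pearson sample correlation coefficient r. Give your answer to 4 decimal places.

Numerator: nΣxy − (Σx)(Σy) = 12·2773 − (88)(464) = -7556
Denominator: √[(nΣx²−(Σx)²)(nΣy²−(Σy)²)]
  nΣx²−(Σx)² = 12·852 − 7744 = 2480;  nΣy²−(Σy)² = 12·22498 − 215296 = 54680
  √(2480·54680) = √135606400 = 11645.0161
r = -7556 / 11645.0161 = -0.6489

-0.6489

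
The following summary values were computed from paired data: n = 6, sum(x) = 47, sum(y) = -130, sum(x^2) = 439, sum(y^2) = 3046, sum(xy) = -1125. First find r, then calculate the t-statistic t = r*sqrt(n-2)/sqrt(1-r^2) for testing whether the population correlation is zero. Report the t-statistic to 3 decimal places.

Numerator: nΣxy − (Σx)(Σy) = 6·(-1125) − (47)(-130) = -640
Denominator: √[(nΣx²−(Σx)²)(nΣy²−(Σy)²)]
  nΣx²−(Σx)² = 6·439 − 2209 = 425;  nΣy²−(Σy)² = 6·3046 − 16900 = 1376
  √(425·1376) = √584800 = 764.7222
r = -640 / 764.7222 = -0.8369
t = r·√(n−2)/√(1−r²) = -0.8369·√4 / √(1−0.700402) = -1.673800 / 0.547355 = -3.058

-3.058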